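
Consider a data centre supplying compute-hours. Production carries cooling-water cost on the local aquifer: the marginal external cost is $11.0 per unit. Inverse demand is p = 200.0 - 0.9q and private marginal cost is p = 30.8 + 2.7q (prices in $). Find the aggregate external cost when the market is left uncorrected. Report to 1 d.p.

$517.0

Market equilibrium (private): 30.8 + 2.7q = 200.0 - 0.9q → q_m = 47.0000.
Total external cost = MEC × q_m = 11.0 × 47.0000 = 517.0000.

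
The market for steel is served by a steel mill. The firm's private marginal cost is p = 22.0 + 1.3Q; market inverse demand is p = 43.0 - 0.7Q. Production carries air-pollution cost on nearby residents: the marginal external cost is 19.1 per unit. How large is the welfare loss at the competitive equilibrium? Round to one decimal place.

Market equilibrium (private): 22.0 + 1.3Q = 43.0 - 0.7Q → Q_m = 10.5000.
Social marginal cost = private MC + MEC = 41.1 + 1.3Q.
Set SMC = demand: 41.1 + 1.3Q = 43.0 - 0.7Q → Q* = 0.9500.
Height of the DWL triangle at Q_m is SMC(Q_m) − demand(Q_m) = MEC(Q_m) = 19.1000.
DWL = ½ × 9.5500 × 19.1000 = 91.2025.

DWL = 91.2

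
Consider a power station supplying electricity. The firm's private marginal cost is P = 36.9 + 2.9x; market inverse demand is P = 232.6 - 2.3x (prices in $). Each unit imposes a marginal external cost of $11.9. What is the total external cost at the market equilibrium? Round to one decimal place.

Market equilibrium (private): 36.9 + 2.9x = 232.6 - 2.3x → x_m = 37.6346.
Total external cost = MEC × x_m = 11.9 × 37.6346 = 447.8517.

$447.9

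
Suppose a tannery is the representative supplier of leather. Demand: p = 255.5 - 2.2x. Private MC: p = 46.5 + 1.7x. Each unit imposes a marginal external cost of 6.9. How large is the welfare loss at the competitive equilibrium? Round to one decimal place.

DWL = 6.1

Market equilibrium (private): 46.5 + 1.7x = 255.5 - 2.2x → x_m = 53.5897.
Social marginal cost = private MC + MEC = 53.4 + 1.7x.
Set SMC = demand: 53.4 + 1.7x = 255.5 - 2.2x → x* = 51.8205.
Between x* and x_m the wedge SMC − demand runs linearly from 0 to MEC(x_m), so the loss is a triangle.
DWL = ½ × 1.7692 × 6.9000 = 6.1037.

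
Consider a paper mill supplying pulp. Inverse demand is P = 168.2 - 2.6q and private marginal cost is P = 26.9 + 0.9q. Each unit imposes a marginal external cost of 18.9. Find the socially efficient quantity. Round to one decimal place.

q* = 35.0

Social marginal cost = private MC + MEC = 45.8 + 0.9q.
Set SMC = demand: 45.8 + 0.9q = 168.2 - 2.6q → q* = 34.9714.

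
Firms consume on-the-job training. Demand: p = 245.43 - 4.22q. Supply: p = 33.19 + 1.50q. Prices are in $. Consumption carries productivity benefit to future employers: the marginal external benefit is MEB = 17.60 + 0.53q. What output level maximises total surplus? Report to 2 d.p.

Social marginal benefit = demand + MEB = 263.03 - 3.69q.
Set SMB = MC: 263.03 - 3.69q = 33.19 + 1.50q → q* = 44.2852.

q* = 44.29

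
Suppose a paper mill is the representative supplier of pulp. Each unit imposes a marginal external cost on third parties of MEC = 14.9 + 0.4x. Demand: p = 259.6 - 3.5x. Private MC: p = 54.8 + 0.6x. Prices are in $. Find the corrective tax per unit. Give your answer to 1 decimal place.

Social marginal cost = private MC + MEC = 69.7 + x.
Set SMC = demand: 69.7 + x = 259.6 - 3.5x → x* = 42.2000.
The Pigouvian tax equals MEC at x*: 14.9 + 0.4×42.2000 = 31.7800.

tax = $31.8 per unit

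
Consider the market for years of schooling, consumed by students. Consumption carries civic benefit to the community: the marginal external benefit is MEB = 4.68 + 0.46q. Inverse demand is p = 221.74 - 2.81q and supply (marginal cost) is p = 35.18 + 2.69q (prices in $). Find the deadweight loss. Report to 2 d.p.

DWL = $40.81

Market equilibrium (private): 35.18 + 2.69q = 221.74 - 2.81q → q_m = 33.9200.
Social marginal benefit = demand + MEB = 226.42 - 2.35q.
Set SMB = MC: 226.42 - 2.35q = 35.18 + 2.69q → q* = 37.9444.
The loss is the area between SMB and MC from q* to q_m; with linear curves that's a triangle of height MEB(q_m).
DWL = ½ × 4.0244 × 20.2832 = 40.8139.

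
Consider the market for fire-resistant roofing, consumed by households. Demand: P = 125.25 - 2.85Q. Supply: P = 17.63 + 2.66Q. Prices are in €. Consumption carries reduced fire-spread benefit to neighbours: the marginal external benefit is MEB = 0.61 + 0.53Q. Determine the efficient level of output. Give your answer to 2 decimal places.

Social marginal benefit = demand + MEB = 125.86 - 2.32Q.
Set SMB = MC: 125.86 - 2.32Q = 17.63 + 2.66Q → Q* = 21.7329.

Q* = 21.73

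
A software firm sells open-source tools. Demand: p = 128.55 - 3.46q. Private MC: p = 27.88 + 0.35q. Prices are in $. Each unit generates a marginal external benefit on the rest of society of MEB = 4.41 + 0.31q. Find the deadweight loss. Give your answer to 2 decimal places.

DWL = $22.68

Market equilibrium (private): 27.88 + 0.35q = 128.55 - 3.46q → q_m = 26.4226.
Social marginal cost = private MC − MEB = 23.47 + 0.04q.
Set SMC = demand: 23.47 + 0.04q = 128.55 - 3.46q → q* = 30.0229.
The loss is the area between SMC and demand from q* to q_m; with linear curves that's a triangle of height MEB(q_m).
DWL = ½ × 3.6003 × 12.6010 = 22.6837.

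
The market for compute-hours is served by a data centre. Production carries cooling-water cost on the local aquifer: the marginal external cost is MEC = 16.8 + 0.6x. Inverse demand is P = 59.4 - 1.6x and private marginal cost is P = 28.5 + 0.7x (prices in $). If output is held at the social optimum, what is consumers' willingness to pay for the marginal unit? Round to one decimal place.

P = $51.6

Social marginal cost = private MC + MEC = 45.3 + 1.3x.
Set SMC = demand: 45.3 + 1.3x = 59.4 - 1.6x → x* = 4.8621.
Consumer price on the demand curve at x*: 59.4 − 1.6×4.8621 = 51.6206.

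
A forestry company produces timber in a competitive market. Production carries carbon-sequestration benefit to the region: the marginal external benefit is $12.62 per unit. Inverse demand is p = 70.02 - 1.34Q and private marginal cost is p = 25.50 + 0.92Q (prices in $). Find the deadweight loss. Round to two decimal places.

Market equilibrium (private): 25.50 + 0.92Q = 70.02 - 1.34Q → Q_m = 19.6991.
Social marginal cost = private MC − MEB = 12.88 + 0.92Q.
Set SMC = demand: 12.88 + 0.92Q = 70.02 - 1.34Q → Q* = 25.2832.
The loss is the area between SMC and demand from Q* to Q_m; with linear curves that's a triangle of height MEB(Q_m).
DWL = ½ × 5.5841 × 12.6200 = 35.2357.

DWL = $35.24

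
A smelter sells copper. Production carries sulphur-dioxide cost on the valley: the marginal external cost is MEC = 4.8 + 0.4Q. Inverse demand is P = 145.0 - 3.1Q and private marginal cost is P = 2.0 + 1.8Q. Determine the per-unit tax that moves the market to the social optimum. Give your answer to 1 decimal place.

Social marginal cost = private MC + MEC = 6.8 + 2.2Q.
Set SMC = demand: 6.8 + 2.2Q = 145.0 - 3.1Q → Q* = 26.0755.
The Pigouvian tax equals MEC at Q*: 4.8 + 0.4×26.0755 = 15.2302.

tax = 15.2 per unit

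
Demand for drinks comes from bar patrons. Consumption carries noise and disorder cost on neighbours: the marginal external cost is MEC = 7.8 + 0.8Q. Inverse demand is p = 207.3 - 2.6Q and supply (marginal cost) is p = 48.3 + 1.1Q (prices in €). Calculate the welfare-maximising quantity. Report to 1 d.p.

Q* = 33.6

Social marginal benefit = demand − MEC = 199.5 - 3.4Q.
Set SMB = MC: 199.5 - 3.4Q = 48.3 + 1.1Q → Q* = 33.6000.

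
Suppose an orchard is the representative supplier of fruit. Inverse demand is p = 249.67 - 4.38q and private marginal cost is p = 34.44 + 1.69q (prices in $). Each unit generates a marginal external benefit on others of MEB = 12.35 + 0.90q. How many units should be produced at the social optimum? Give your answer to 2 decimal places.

Social marginal cost = private MC − MEB = 22.09 + 0.79q.
Set SMC = demand: 22.09 + 0.79q = 249.67 - 4.38q → q* = 44.0193.

q* = 44.02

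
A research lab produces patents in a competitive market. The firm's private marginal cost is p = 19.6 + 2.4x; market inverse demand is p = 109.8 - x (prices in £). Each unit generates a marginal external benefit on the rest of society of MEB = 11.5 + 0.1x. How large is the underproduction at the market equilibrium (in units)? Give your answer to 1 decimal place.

Market equilibrium (private): 19.6 + 2.4x = 109.8 - x → x_m = 26.5294.
Social marginal cost = private MC − MEB = 8.1 + 2.3x.
Set SMC = demand: 8.1 + 2.3x = 109.8 - x → x* = 30.8182.
Gap = |26.5294 − 30.8182| = 4.2888.

4.3 units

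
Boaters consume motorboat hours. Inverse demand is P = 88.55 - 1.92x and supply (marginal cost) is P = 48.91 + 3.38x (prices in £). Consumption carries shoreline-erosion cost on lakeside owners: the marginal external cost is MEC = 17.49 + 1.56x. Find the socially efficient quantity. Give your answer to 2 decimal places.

Social marginal benefit = demand − MEC = 71.06 - 3.48x.
Set SMB = MC: 71.06 - 3.48x = 48.91 + 3.38x → x* = 3.2289.

x* = 3.23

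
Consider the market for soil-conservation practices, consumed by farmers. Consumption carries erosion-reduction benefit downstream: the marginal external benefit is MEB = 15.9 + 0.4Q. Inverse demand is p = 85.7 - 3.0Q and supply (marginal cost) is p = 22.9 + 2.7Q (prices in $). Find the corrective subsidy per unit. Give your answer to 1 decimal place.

subsidy = $21.8 per unit

Social marginal benefit = demand + MEB = 101.6 - 2.6Q.
Set SMB = MC: 101.6 - 2.6Q = 22.9 + 2.7Q → Q* = 14.8491.
The Pigouvian subsidy equals MEB at Q*: 15.9 + 0.4×14.8491 = 21.8396.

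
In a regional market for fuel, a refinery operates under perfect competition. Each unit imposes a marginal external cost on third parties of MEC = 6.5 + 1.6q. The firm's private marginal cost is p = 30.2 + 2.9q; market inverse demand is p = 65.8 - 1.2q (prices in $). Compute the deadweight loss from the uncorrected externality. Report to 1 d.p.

DWL = $36.5

Market equilibrium (private): 30.2 + 2.9q = 65.8 - 1.2q → q_m = 8.6829.
Social marginal cost = private MC + MEC = 36.7 + 4.5q.
Set SMC = demand: 36.7 + 4.5q = 65.8 - 1.2q → q* = 5.1053.
Between q* and q_m the wedge SMC − demand runs linearly from 0 to MEC(q_m), so the loss is a triangle.
DWL = ½ × 3.5776 × 20.3927 = 36.4785.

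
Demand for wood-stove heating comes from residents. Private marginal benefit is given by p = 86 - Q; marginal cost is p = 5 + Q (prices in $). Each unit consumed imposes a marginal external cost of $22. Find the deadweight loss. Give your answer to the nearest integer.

Market equilibrium (private): 5 + Q = 86 - Q → Q_m = 40.5000.
Social marginal benefit = demand − MEC = 64 - Q.
Set SMB = MC: 64 - Q = 5 + Q → Q* = 29.5000.
Height of the DWL triangle at Q_m is MC(Q_m) − SMB(Q_m) = MEC(Q_m) = 22.0000.
DWL = ½ × 11.0000 × 22.0000 = 121.0000.

DWL = $121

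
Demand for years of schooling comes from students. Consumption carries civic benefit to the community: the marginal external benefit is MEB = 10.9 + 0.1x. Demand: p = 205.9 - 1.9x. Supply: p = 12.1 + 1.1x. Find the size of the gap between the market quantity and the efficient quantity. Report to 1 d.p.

6.0 units

Market equilibrium (private): 12.1 + 1.1x = 205.9 - 1.9x → x_m = 64.6000.
Social marginal benefit = demand + MEB = 216.8 - 1.8x.
Set SMB = MC: 216.8 - 1.8x = 12.1 + 1.1x → x* = 70.5862.
Gap = |64.6000 − 70.5862| = 5.9862.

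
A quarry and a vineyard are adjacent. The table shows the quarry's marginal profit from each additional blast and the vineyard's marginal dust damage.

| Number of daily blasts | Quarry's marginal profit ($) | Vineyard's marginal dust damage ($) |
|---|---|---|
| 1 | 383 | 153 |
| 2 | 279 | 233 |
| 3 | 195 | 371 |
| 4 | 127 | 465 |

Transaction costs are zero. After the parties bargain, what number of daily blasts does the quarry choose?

Bargaining reaches the level where marginal profit last exceeds marginal dust damage.
That holds through level 2 (279 ≥ 233) but not at 3 (195 < 371).

2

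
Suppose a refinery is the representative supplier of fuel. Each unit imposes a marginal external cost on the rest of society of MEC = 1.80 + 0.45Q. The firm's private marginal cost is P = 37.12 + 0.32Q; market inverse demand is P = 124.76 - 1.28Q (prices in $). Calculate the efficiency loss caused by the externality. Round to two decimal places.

DWL = $170.62

Market equilibrium (private): 37.12 + 0.32Q = 124.76 - 1.28Q → Q_m = 54.7750.
Social marginal cost = private MC + MEC = 38.92 + 0.77Q.
Set SMC = demand: 38.92 + 0.77Q = 124.76 - 1.28Q → Q* = 41.8732.
The welfare-loss triangle has base |Q_m − Q*| and height MEC(Q_m) (the vertical gap between SMC and demand is zero at Q* and MEC at Q_m).
DWL = ½ × 12.9018 × 26.4488 = 170.6186.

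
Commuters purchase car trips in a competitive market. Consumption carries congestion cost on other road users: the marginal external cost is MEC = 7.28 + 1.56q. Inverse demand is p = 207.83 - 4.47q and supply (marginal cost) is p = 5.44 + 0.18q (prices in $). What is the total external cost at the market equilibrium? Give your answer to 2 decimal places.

$1794.49

Market equilibrium (private): 5.44 + 0.18q = 207.83 - 4.47q → q_m = 43.5247.
Total external cost = ∫₀^{q_m} (7.28 + 1.56q) dq = 7.28×43.5247 + ½×1.56×43.5247² = 1794.4914.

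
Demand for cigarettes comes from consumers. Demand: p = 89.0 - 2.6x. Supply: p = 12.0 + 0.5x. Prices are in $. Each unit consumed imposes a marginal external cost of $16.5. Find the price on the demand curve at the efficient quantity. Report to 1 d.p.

Social marginal benefit = demand − MEC = 72.5 - 2.6x.
Set SMB = MC: 72.5 - 2.6x = 12.0 + 0.5x → x* = 19.5161.
Consumer price on the demand curve at x*: 89.0 − 2.6×19.5161 = 38.2581.

P = $38.3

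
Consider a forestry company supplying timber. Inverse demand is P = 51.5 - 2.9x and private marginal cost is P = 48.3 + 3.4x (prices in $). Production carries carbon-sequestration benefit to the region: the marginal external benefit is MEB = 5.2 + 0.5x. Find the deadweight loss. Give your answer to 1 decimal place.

DWL = $2.6

Market equilibrium (private): 48.3 + 3.4x = 51.5 - 2.9x → x_m = 0.5079.
Social marginal cost = private MC − MEB = 43.1 + 2.9x.
Set SMC = demand: 43.1 + 2.9x = 51.5 - 2.9x → x* = 1.4483.
Height of the DWL triangle at x_m is demand(x_m) − SMC(x_m) = MEB(x_m) = 5.4540.
DWL = ½ × 0.9404 × 5.4540 = 2.5645.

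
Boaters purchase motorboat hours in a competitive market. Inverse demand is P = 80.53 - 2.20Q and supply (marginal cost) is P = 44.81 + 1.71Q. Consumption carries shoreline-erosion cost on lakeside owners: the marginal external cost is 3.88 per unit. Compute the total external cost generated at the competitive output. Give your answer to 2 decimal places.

35.45

Market equilibrium (private): 44.81 + 1.71Q = 80.53 - 2.20Q → Q_m = 9.1355.
Total external cost = MEC × Q_m = 3.88 × 9.1355 = 35.4457.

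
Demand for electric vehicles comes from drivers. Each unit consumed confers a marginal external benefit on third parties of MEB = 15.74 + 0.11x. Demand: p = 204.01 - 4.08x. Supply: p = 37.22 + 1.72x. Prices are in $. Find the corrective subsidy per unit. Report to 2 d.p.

subsidy = $19.27 per unit

Social marginal benefit = demand + MEB = 219.75 - 3.97x.
Set SMB = MC: 219.75 - 3.97x = 37.22 + 1.72x → x* = 32.0791.
The Pigouvian subsidy equals MEB at x*: 15.74 + 0.11×32.0791 = 19.2687.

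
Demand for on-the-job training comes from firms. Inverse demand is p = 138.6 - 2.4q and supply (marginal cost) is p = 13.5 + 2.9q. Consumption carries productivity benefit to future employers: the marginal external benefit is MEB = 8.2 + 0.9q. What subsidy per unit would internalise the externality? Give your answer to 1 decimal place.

Social marginal benefit = demand + MEB = 146.8 - 1.5q.
Set SMB = MC: 146.8 - 1.5q = 13.5 + 2.9q → q* = 30.2955.
The Pigouvian subsidy equals MEB at q*: 8.2 + 0.9×30.2955 = 35.4660.

subsidy = 35.5 per unit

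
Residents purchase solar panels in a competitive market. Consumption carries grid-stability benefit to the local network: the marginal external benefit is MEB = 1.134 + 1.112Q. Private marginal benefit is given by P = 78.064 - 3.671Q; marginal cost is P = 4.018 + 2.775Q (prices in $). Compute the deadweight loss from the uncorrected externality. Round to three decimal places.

Market equilibrium (private): 4.018 + 2.775Q = 78.064 - 3.671Q → Q_m = 11.4871.
Social marginal benefit = demand + MEB = 79.198 - 2.559Q.
Set SMB = MC: 79.198 - 2.559Q = 4.018 + 2.775Q → Q* = 14.0945.
Height of the DWL triangle at Q_m is SMB(Q_m) − MC(Q_m) = MEB(Q_m) = 13.9077.
DWL = ½ × 2.6074 × 13.9077 = 18.1315.

DWL = $18.131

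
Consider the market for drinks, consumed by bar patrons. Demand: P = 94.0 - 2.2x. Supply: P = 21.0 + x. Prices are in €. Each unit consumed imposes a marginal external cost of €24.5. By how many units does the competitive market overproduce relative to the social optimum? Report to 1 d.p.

Market equilibrium (private): 21.0 + x = 94.0 - 2.2x → x_m = 22.8125.
Social marginal benefit = demand − MEC = 69.5 - 2.2x.
Set SMB = MC: 69.5 - 2.2x = 21.0 + x → x* = 15.1563.
Gap = |22.8125 − 15.1563| = 7.6562.

7.7 units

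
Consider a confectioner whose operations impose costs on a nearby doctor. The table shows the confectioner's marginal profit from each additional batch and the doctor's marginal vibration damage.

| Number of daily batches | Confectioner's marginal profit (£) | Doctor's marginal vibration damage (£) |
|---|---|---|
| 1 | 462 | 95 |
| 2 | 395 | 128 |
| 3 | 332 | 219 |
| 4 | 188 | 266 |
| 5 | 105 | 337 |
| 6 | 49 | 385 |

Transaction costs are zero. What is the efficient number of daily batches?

Bargaining reaches the level where marginal profit last exceeds marginal vibration damage.
That holds through level 3 (332 ≥ 219) but not at 4 (188 < 266).

3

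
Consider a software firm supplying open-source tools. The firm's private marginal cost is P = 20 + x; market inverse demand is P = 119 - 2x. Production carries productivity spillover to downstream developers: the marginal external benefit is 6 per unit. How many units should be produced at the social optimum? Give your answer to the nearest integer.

x* = 35

Social marginal cost = private MC − MEB = 14 + x.
Set SMC = demand: 14 + x = 119 - 2x → x* = 35.0000.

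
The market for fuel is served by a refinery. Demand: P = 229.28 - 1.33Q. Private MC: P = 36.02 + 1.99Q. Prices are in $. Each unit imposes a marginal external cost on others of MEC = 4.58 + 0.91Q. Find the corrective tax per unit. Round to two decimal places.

tax = $45.17 per unit

Social marginal cost = private MC + MEC = 40.60 + 2.90Q.
Set SMC = demand: 40.60 + 2.90Q = 229.28 - 1.33Q → Q* = 44.6052.
The Pigouvian tax equals MEC at Q*: 4.58 + 0.91×44.6052 = 45.1707.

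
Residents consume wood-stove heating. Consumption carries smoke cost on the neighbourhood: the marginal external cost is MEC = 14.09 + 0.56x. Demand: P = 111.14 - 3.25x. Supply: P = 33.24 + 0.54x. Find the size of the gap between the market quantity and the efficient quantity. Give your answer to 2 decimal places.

5.89 units

Market equilibrium (private): 33.24 + 0.54x = 111.14 - 3.25x → x_m = 20.5541.
Social marginal benefit = demand − MEC = 97.05 - 3.81x.
Set SMB = MC: 97.05 - 3.81x = 33.24 + 0.54x → x* = 14.6690.
Gap = |20.5541 − 14.6690| = 5.8851.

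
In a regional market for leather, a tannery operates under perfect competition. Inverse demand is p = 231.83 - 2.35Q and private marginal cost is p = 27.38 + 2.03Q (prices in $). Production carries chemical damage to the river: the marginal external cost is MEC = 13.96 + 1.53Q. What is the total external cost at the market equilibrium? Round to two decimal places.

Market equilibrium (private): 27.38 + 2.03Q = 231.83 - 2.35Q → Q_m = 46.6781.
Total external cost = ∫₀^{Q_m} (13.96 + 1.53Q) dQ = 13.96×46.6781 + ½×1.53×46.6781² = 2318.4427.

$2318.44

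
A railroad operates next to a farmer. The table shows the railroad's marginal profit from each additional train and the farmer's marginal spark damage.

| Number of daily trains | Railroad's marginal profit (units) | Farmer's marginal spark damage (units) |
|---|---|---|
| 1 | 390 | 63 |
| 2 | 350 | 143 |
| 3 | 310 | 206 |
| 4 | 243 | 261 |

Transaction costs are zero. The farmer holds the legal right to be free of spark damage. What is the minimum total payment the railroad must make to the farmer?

Efficient level: marginal profit ≥ marginal spark damage through level 3, so k* = 3.
With the farmer holding the right, the railroad must at least compensate total damage at k*: 63 + 143 + 206 = 412.

412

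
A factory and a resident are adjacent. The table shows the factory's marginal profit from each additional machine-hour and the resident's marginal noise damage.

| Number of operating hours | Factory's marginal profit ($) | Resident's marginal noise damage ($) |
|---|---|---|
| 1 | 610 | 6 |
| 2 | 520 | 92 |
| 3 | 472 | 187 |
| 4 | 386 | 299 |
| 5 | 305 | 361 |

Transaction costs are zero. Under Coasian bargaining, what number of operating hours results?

Bargaining reaches the level where marginal profit last exceeds marginal noise damage.
That holds through level 4 (386 ≥ 299) but not at 5 (305 < 361).

4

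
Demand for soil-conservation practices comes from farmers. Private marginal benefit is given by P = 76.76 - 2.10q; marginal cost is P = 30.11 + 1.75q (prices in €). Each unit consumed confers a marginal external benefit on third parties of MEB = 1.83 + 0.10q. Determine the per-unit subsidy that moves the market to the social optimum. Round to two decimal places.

subsidy = €3.12 per unit

Social marginal benefit = demand + MEB = 78.59 - 2.00q.
Set SMB = MC: 78.59 - 2.00q = 30.11 + 1.75q → q* = 12.9280.
The Pigouvian subsidy equals MEB at q*: 1.83 + 0.10×12.9280 = 3.1228.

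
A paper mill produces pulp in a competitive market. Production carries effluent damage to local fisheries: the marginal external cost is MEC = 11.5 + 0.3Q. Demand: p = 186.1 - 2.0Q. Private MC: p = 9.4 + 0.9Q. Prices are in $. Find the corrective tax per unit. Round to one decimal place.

tax = $27.0 per unit

Social marginal cost = private MC + MEC = 20.9 + 1.2Q.
Set SMC = demand: 20.9 + 1.2Q = 186.1 - 2.0Q → Q* = 51.6250.
The Pigouvian tax equals MEC at Q*: 11.5 + 0.3×51.6250 = 26.9875.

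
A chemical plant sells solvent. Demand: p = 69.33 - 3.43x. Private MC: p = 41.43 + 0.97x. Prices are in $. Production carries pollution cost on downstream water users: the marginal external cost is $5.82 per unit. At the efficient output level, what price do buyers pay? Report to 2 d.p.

P = $52.12

Social marginal cost = private MC + MEC = 47.25 + 0.97x.
Set SMC = demand: 47.25 + 0.97x = 69.33 - 3.43x → x* = 5.0182.
Consumer price on the demand curve at x*: 69.33 − 3.43×5.0182 = 52.1176.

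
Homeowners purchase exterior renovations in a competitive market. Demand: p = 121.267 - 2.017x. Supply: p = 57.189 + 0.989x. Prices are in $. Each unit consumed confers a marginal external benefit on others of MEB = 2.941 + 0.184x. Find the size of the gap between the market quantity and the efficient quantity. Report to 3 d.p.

Market equilibrium (private): 57.189 + 0.989x = 121.267 - 2.017x → x_m = 21.3167.
Social marginal benefit = demand + MEB = 124.208 - 1.833x.
Set SMB = MC: 124.208 - 1.833x = 57.189 + 0.989x → x* = 23.7488.
Gap = |21.3167 − 23.7488| = 2.4321.

2.432 units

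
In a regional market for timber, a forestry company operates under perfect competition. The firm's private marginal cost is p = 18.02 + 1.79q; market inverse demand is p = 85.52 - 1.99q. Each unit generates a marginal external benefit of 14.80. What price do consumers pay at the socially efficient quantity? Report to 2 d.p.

P = 42.19

Social marginal cost = private MC − MEB = 3.22 + 1.79q.
Set SMC = demand: 3.22 + 1.79q = 85.52 - 1.99q → q* = 21.7725.
Consumer price on the demand curve at q*: 85.52 − 1.99×21.7725 = 42.1927.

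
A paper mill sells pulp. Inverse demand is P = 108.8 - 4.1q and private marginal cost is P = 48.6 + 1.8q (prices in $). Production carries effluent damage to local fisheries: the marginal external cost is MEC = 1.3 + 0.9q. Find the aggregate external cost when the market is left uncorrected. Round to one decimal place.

$60.1

Market equilibrium (private): 48.6 + 1.8q = 108.8 - 4.1q → q_m = 10.2034.
Total external cost = ∫₀^{q_m} (1.3 + 0.9q) dq = 1.3×10.2034 + ½×0.9×10.2034² = 60.1136.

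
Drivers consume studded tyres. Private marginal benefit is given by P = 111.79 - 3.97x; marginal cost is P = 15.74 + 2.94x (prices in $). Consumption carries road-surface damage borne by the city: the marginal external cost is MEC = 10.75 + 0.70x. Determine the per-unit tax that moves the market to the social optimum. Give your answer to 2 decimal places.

tax = $18.60 per unit

Social marginal benefit = demand − MEC = 101.04 - 4.67x.
Set SMB = MC: 101.04 - 4.67x = 15.74 + 2.94x → x* = 11.2089.
The Pigouvian tax equals MEC at x*: 10.75 + 0.70×11.2089 = 18.5962.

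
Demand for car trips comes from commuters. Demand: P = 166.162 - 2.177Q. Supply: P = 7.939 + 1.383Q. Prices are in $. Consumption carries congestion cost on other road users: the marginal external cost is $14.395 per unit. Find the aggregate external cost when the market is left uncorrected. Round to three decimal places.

Market equilibrium (private): 7.939 + 1.383Q = 166.162 - 2.177Q → Q_m = 44.4447.
Total external cost = MEC × Q_m = 14.395 × 44.4447 = 639.7815.

$639.781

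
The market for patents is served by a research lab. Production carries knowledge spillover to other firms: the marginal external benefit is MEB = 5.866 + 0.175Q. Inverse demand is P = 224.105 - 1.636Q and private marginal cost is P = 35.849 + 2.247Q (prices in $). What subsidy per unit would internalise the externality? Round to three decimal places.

Social marginal cost = private MC − MEB = 29.983 + 2.072Q.
Set SMC = demand: 29.983 + 2.072Q = 224.105 - 1.636Q → Q* = 52.3522.
The Pigouvian subsidy equals MEB at Q*: 5.866 + 0.175×52.3522 = 15.0276.

subsidy = $15.028 per unit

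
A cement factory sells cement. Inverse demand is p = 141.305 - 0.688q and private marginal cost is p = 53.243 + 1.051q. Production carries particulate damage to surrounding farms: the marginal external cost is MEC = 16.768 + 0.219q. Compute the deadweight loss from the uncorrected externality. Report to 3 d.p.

DWL = 198.179

Market equilibrium (private): 53.243 + 1.051q = 141.305 - 0.688q → q_m = 50.6394.
Social marginal cost = private MC + MEC = 70.011 + 1.270q.
Set SMC = demand: 70.011 + 1.270q = 141.305 - 0.688q → q* = 36.4116.
Between q* and q_m the wedge SMC − demand runs linearly from 0 to MEC(q_m), so the loss is a triangle.
DWL = ½ × 14.2278 × 27.8580 = 198.1790.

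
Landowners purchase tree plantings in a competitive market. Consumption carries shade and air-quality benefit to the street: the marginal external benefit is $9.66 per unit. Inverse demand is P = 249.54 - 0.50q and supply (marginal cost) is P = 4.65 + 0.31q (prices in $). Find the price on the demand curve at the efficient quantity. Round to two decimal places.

Social marginal benefit = demand + MEB = 259.20 - 0.50q.
Set SMB = MC: 259.20 - 0.50q = 4.65 + 0.31q → q* = 314.2593.
Consumer price on the demand curve at q*: 249.54 − 0.50×314.2593 = 92.4104.

P = $92.41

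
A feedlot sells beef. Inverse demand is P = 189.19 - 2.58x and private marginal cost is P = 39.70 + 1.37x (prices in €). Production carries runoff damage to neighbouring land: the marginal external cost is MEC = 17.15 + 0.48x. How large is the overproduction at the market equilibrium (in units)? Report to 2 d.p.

7.97 units

Market equilibrium (private): 39.70 + 1.37x = 189.19 - 2.58x → x_m = 37.8456.
Social marginal cost = private MC + MEC = 56.85 + 1.85x.
Set SMC = demand: 56.85 + 1.85x = 189.19 - 2.58x → x* = 29.8736.
Gap = |37.8456 − 29.8736| = 7.9720.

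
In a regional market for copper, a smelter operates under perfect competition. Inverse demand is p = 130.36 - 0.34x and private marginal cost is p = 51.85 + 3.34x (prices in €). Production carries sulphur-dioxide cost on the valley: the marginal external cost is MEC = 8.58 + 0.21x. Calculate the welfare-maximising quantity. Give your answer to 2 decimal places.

Social marginal cost = private MC + MEC = 60.43 + 3.55x.
Set SMC = demand: 60.43 + 3.55x = 130.36 - 0.34x → x* = 17.9769.

x* = 17.98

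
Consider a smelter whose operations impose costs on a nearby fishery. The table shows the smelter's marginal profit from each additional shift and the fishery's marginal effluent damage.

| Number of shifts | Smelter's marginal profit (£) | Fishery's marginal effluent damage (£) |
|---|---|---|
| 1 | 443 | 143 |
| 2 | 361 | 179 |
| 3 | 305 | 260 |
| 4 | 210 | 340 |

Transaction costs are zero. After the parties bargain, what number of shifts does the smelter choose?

Bargaining reaches the level where marginal profit last exceeds marginal effluent damage.
That holds through level 3 (305 ≥ 260) but not at 4 (210 < 340).

3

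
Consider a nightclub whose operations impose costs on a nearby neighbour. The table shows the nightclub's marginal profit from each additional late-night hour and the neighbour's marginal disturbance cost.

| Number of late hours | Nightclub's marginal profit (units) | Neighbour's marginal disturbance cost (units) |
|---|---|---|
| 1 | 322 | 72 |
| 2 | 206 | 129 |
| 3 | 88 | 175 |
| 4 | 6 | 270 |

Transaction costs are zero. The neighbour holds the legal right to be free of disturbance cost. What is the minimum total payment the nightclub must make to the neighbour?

201

Efficient level: marginal profit ≥ marginal disturbance cost through level 2, so k* = 2.
With the neighbour holding the right, the nightclub must at least compensate total damage at k*: 72 + 129 = 201.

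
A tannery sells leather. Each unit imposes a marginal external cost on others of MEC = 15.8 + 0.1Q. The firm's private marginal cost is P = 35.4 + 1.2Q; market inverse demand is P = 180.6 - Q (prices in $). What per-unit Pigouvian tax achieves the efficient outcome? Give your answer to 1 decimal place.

tax = $21.4 per unit

Social marginal cost = private MC + MEC = 51.2 + 1.3Q.
Set SMC = demand: 51.2 + 1.3Q = 180.6 - Q → Q* = 56.2609.
The Pigouvian tax equals MEC at Q*: 15.8 + 0.1×56.2609 = 21.4261.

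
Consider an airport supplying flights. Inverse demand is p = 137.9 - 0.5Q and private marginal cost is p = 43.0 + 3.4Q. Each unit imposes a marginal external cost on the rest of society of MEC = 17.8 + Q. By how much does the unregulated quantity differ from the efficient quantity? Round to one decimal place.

8.6 units

Market equilibrium (private): 43.0 + 3.4Q = 137.9 - 0.5Q → Q_m = 24.3333.
Social marginal cost = private MC + MEC = 60.8 + 4.4Q.
Set SMC = demand: 60.8 + 4.4Q = 137.9 - 0.5Q → Q* = 15.7347.
Gap = |24.3333 − 15.7347| = 8.5986.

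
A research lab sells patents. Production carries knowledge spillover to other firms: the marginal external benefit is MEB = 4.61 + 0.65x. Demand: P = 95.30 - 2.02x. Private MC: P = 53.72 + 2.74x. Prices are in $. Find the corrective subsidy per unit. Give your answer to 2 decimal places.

subsidy = $11.91 per unit

Social marginal cost = private MC − MEB = 49.11 + 2.09x.
Set SMC = demand: 49.11 + 2.09x = 95.30 - 2.02x → x* = 11.2384.
The Pigouvian subsidy equals MEB at x*: 4.61 + 0.65×11.2384 = 11.9150.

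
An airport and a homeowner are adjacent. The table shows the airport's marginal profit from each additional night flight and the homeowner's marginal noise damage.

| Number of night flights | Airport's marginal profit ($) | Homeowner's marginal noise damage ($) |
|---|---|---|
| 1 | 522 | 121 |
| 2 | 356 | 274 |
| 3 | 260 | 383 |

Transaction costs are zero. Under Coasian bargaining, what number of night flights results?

2

Bargaining reaches the level where marginal profit last exceeds marginal noise damage.
That holds through level 2 (356 ≥ 274) but not at 3 (260 < 383).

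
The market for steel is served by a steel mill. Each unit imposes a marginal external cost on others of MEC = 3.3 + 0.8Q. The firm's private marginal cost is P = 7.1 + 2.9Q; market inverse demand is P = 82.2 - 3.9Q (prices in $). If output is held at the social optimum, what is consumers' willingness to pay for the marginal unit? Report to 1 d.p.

P = $45.4

Social marginal cost = private MC + MEC = 10.4 + 3.7Q.
Set SMC = demand: 10.4 + 3.7Q = 82.2 - 3.9Q → Q* = 9.4474.
Consumer price on the demand curve at Q*: 82.2 − 3.9×9.4474 = 45.3551.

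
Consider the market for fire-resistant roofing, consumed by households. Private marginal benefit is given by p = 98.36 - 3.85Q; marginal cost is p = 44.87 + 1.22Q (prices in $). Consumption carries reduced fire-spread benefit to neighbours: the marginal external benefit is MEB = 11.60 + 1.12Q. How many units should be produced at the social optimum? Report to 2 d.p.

Social marginal benefit = demand + MEB = 109.96 - 2.73Q.
Set SMB = MC: 109.96 - 2.73Q = 44.87 + 1.22Q → Q* = 16.4785.

Q* = 16.48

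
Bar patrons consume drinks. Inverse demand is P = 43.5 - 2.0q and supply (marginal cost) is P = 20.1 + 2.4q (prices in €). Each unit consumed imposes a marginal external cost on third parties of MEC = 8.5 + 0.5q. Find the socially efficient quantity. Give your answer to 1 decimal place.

Social marginal benefit = demand − MEC = 35.0 - 2.5q.
Set SMB = MC: 35.0 - 2.5q = 20.1 + 2.4q → q* = 3.0408.

q* = 3.0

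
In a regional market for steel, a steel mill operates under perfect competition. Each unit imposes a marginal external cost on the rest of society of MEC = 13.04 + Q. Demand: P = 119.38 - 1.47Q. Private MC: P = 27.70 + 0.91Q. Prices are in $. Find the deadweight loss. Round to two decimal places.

DWL = $393.27

Market equilibrium (private): 27.70 + 0.91Q = 119.38 - 1.47Q → Q_m = 38.5210.
Social marginal cost = private MC + MEC = 40.74 + 1.91Q.
Set SMC = demand: 40.74 + 1.91Q = 119.38 - 1.47Q → Q* = 23.2663.
The loss is the area between SMC and demand from Q* to Q_m; with linear curves that's a triangle of height MEC(Q_m).
DWL = ½ × 15.2547 × 51.5610 = 393.2738.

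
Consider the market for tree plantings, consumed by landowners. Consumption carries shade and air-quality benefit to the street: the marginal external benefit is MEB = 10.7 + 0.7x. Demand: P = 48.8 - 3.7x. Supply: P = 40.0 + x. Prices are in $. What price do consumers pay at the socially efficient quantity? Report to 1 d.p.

P = $30.8

Social marginal benefit = demand + MEB = 59.5 - 3.0x.
Set SMB = MC: 59.5 - 3.0x = 40.0 + x → x* = 4.8750.
Consumer price on the demand curve at x*: 48.8 − 3.7×4.8750 = 30.7625.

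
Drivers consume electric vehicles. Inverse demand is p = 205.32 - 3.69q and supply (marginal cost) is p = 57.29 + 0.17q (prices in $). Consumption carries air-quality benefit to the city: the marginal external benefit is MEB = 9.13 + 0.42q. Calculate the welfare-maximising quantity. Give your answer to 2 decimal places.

Social marginal benefit = demand + MEB = 214.45 - 3.27q.
Set SMB = MC: 214.45 - 3.27q = 57.29 + 0.17q → q* = 45.6860.

q* = 45.69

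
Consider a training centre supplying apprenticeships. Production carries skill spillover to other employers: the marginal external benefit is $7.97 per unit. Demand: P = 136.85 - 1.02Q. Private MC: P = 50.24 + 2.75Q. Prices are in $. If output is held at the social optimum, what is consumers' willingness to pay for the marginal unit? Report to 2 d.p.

P = $111.26

Social marginal cost = private MC − MEB = 42.27 + 2.75Q.
Set SMC = demand: 42.27 + 2.75Q = 136.85 - 1.02Q → Q* = 25.0875.
Consumer price on the demand curve at Q*: 136.85 − 1.02×25.0875 = 111.2608.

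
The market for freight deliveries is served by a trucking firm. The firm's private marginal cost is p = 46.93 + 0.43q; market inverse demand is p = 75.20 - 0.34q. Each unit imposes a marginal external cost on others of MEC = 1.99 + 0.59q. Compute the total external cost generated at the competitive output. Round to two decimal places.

Market equilibrium (private): 46.93 + 0.43q = 75.20 - 0.34q → q_m = 36.7143.
Total external cost = ∫₀^{q_m} (1.99 + 0.59q) dq = 1.99×36.7143 + ½×0.59×36.7143² = 470.7037.

470.70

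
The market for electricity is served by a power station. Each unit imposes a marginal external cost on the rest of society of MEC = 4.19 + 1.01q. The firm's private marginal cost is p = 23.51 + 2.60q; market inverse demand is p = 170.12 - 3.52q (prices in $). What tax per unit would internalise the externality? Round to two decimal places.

tax = $24.36 per unit

Social marginal cost = private MC + MEC = 27.70 + 3.61q.
Set SMC = demand: 27.70 + 3.61q = 170.12 - 3.52q → q* = 19.9748.
The Pigouvian tax equals MEC at q*: 4.19 + 1.01×19.9748 = 24.3645.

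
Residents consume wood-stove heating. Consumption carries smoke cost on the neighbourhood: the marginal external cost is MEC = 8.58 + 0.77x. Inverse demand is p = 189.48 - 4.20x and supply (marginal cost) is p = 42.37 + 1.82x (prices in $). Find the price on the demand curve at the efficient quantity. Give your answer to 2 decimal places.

Social marginal benefit = demand − MEC = 180.90 - 4.97x.
Set SMB = MC: 180.90 - 4.97x = 42.37 + 1.82x → x* = 20.4021.
Consumer price on the demand curve at x*: 189.48 − 4.20×20.4021 = 103.7912.

P = $103.79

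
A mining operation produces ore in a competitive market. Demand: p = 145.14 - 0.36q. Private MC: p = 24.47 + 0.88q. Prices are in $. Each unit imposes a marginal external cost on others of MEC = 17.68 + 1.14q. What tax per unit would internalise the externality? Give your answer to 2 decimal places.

tax = $67.01 per unit

Social marginal cost = private MC + MEC = 42.15 + 2.02q.
Set SMC = demand: 42.15 + 2.02q = 145.14 - 0.36q → q* = 43.2731.
The Pigouvian tax equals MEC at q*: 17.68 + 1.14×43.2731 = 67.0113.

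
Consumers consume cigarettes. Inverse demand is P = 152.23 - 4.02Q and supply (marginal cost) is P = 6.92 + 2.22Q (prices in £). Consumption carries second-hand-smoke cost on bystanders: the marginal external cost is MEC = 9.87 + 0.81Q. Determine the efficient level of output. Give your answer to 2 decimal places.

Q* = 19.21

Social marginal benefit = demand − MEC = 142.36 - 4.83Q.
Set SMB = MC: 142.36 - 4.83Q = 6.92 + 2.22Q → Q* = 19.2113.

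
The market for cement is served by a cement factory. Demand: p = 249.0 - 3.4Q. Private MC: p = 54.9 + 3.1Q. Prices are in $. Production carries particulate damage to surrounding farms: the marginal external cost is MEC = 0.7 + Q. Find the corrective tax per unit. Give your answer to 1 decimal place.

Social marginal cost = private MC + MEC = 55.6 + 4.1Q.
Set SMC = demand: 55.6 + 4.1Q = 249.0 - 3.4Q → Q* = 25.7867.
The Pigouvian tax equals MEC at Q*: 0.7 + 1.0×25.7867 = 26.4867.

tax = $26.5 per unit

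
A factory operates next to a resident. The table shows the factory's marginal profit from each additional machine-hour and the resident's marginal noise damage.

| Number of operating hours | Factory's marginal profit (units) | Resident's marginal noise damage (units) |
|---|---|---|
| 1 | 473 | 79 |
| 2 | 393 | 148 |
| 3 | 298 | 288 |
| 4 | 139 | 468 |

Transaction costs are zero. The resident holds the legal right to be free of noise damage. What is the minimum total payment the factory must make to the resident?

515

Efficient level: marginal profit ≥ marginal noise damage through level 3, so k* = 3.
With the resident holding the right, the factory must at least compensate total damage at k*: 79 + 148 + 288 = 515.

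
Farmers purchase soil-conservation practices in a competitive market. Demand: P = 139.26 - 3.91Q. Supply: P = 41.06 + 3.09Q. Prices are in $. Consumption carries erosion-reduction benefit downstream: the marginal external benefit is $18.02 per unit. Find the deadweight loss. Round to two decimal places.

DWL = $23.19

Market equilibrium (private): 41.06 + 3.09Q = 139.26 - 3.91Q → Q_m = 14.0286.
Social marginal benefit = demand + MEB = 157.28 - 3.91Q.
Set SMB = MC: 157.28 - 3.91Q = 41.06 + 3.09Q → Q* = 16.6029.
Height of the DWL triangle at Q_m is SMB(Q_m) − MC(Q_m) = MEB(Q_m) = 18.0200.
DWL = ½ × 2.5743 × 18.0200 = 23.1944.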